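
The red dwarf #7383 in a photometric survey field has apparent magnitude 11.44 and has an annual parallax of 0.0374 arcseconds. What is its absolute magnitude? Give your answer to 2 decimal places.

M ≈ 9.30

d = 1/p = 1/0.0374″ = 26.74 pc
5 log₁₀(d/10 pc) = 5 log₁₀(26.74) − 5 = 2.136
M = m − 5 log₁₀(d/10) = 11.44 − 2.136 = 9.304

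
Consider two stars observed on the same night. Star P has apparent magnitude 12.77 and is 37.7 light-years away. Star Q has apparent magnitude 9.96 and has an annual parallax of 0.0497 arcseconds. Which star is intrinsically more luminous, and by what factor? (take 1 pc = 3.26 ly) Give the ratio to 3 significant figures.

Star P: d = 37.7 ly / 3.26 = 11.56 pc
Star P: M = m − 5 log₁₀ d + 5 = 12.77 − 5·1.0631 + 5 = 12.454
Star Q: d = 1/p = 1/0.0497″ = 20.12 pc
Star Q: M = m − 5 log₁₀ d + 5 = 9.96 − 5·1.3036 + 5 = 8.442
ΔM = M_P − M_Q = 12.454 − (8.442) = 4.013; smaller M is more luminous → Star Q.
L ratio = 10^(0.4 |ΔM|) = 10^1.605 = 40.28

Star Q is more luminous, by a factor of 40.3.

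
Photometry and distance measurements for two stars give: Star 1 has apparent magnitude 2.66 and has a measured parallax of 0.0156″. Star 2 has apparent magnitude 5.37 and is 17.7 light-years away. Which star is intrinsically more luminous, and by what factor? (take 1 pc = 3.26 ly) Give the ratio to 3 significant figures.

Star 1 is more luminous, by a factor of 1690.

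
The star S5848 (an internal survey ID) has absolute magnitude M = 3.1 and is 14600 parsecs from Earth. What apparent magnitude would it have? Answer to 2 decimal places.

m = M + 5 log₁₀ d − 5 = 3.1 + 5·4.1644 − 5 = 18.922

m ≈ 18.92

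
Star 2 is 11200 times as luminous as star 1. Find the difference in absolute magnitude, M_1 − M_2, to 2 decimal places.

M_1 − M_2 ≈ 10.12

Pogson: ΔM = −2.5 log₁₀(ratio) = −2.5 log₁₀(11200) = −2.5 × 4.0492 = -10.123
Star 2 is brighter so has the smaller magnitude: M_1 − M_2 is positive.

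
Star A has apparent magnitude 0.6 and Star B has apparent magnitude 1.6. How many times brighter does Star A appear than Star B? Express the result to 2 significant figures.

Δm = 0.6 − (1.6) = -1.0
Flux ratio = 10^(−0.4 Δm) = 10^(−0.4 × -1.0) = 10^0.400 = 2.512

2.5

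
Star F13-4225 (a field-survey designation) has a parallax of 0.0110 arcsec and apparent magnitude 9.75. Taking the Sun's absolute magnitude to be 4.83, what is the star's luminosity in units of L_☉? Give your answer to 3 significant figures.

d = 1/p = 1/0.0110″ = 90.91 pc
M = m − 5 log₁₀ d + 5 = 9.75 − 5·1.9586 + 5 = 4.957
M − M_☉ = 4.957 − 4.83 = 0.127
L/L_☉ = 10^(−0.4 × 0.127) = 0.8896

L/L_☉ ≈ 0.890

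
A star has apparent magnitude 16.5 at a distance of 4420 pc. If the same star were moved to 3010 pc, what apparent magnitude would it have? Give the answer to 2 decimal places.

Flux ∝ 1/d², so Δm = 5 log₁₀(d₂/d₁) = 5 log₁₀(3010/4420) = -0.834
m₂ = m₁ + Δm = 16.5 + (-0.834) = 15.666

m ≈ 15.67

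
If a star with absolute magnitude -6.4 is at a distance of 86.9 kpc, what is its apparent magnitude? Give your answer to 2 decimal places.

m ≈ 13.30

d = 86.9 kpc = 86900 pc
m = M + 5 log₁₀ d − 5 = -6.4 + 5·4.9390 − 5 = 13.295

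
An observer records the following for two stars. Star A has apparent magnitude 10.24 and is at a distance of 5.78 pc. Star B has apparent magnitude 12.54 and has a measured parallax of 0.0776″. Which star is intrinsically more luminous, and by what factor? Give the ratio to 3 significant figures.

Star A: M = m − 5 log₁₀ d + 5 = 10.24 − 5·0.7619 + 5 = 11.430
Star B: d = 1/p = 1/0.0776″ = 12.89 pc
Star B: M = m − 5 log₁₀ d + 5 = 12.54 − 5·1.1101 + 5 = 11.989
ΔM = M_A − M_B = 11.430 − (11.989) = -0.559; smaller M is more luminous → Star A.
L ratio = 10^(0.4 |ΔM|) = 10^0.224 = 1.673

Star A is more luminous, by a factor of 1.67.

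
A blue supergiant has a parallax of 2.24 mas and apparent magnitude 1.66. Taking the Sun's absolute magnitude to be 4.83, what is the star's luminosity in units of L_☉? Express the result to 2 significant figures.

L/L_☉ ≈ 37000

d = 1/p = 1000/2.24 mas = 446.4 pc
M = m − 5 log₁₀ d + 5 = 1.66 − 5·2.6498 + 5 = -6.589
M − M_☉ = -6.589 − 4.83 = -11.419
L/L_☉ = 10^(−0.4 × -11.419) = 36940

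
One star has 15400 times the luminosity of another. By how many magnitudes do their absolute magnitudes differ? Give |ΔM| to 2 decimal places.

|ΔM| ≈ 10.47

Pogson: ΔM = −2.5 log₁₀(ratio) = −2.5 log₁₀(15400) = −2.5 × 4.1875 = -10.469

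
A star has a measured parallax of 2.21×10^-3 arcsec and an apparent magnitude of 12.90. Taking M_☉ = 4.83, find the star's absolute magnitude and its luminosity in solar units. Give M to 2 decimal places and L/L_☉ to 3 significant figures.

d = 1/p = 1/2.21×10^-3″ = 452.5 pc
M = m − 5 log₁₀ d + 5 = 12.90 − 5·2.6556 + 5 = 4.622
M − M_☉ = 4.622 − 4.83 = -0.208
L/L_☉ = 10^(−0.4 × -0.208) = 1.211

M ≈ 4.62; L/L_☉ ≈ 1.21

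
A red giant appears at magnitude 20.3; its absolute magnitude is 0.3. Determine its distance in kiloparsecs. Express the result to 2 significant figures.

d ≈ 100 kpc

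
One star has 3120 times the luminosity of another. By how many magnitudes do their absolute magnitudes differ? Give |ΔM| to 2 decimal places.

Pogson: ΔM = −2.5 log₁₀(ratio) = −2.5 log₁₀(3120) = −2.5 × 3.4942 = -8.735

|ΔM| ≈ 8.74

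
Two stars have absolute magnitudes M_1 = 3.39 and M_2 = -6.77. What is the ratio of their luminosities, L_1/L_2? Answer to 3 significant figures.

L_1/L_2 ≈ 8.63×10^-5

ΔM = M_1 − M_2 = 10.16
L_1/L_2 = 10^(−0.4 ΔM) = 10^-4.064 = 8.630×10^-5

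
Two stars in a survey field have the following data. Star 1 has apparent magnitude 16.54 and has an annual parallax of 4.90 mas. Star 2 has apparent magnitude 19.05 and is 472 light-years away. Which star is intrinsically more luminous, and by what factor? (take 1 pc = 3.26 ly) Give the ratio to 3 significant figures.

Star 1 is more luminous, by a factor of 20.1.

Star 1: p = 4.90 mas = 4.90×10^-3″ → d = 1/p = 204.1 pc
Star 1: M = m − 5 log₁₀ d + 5 = 16.54 − 5·2.3098 + 5 = 9.991
Star 2: d = 472 ly / 3.26 = 144.8 pc
Star 2: M = m − 5 log₁₀ d + 5 = 19.05 − 5·2.1607 + 5 = 13.246
ΔM = M_1 − M_2 = 9.991 − (13.246) = -3.255; smaller M is more luminous → Star 1.
L ratio = 10^(0.4 |ΔM|) = 10^1.302 = 20.05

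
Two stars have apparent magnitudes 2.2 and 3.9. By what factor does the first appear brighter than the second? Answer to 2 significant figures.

Magnitude difference = -1.7
Flux ratio = 10^(−0.4 Δm) = 10^(−0.4 × -1.7) = 10^0.680 = 4.786

4.8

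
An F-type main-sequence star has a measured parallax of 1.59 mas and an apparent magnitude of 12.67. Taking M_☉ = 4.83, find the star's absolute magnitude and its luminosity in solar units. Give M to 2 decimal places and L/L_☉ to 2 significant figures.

M ≈ 3.68; L/L_☉ ≈ 2.9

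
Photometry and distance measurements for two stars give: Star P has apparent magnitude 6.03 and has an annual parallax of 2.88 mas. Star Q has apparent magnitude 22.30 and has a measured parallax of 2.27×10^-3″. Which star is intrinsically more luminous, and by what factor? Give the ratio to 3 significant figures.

Star P is more luminous, by a factor of 2.00×10^6.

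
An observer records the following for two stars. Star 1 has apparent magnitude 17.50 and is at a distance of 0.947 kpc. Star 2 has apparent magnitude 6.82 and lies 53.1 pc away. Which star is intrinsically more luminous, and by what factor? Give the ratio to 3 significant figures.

Star 1: d = 0.947 kpc = 947.0 pc
Star 1: M = m − 5 log₁₀ d + 5 = 17.50 − 5·2.9763 + 5 = 7.618
Star 2: M = m − 5 log₁₀ d + 5 = 6.82 − 5·1.7251 + 5 = 3.195
ΔM = M_1 − M_2 = 7.618 − (3.195) = 4.424; smaller M is more luminous → Star 2.
L ratio = 10^(0.4 |ΔM|) = 10^1.769 = 58.82

Star 2 is more luminous, by a factor of 58.8.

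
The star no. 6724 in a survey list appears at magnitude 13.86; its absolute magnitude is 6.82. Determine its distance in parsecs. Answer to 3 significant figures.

Distance modulus: m − M = 13.86 − (6.82) = 7.040
m − M = 5 log₁₀ d − 5
log₁₀ d = (m − M)/5 + 1 = 2.4080
d = 10^2.4080 = 255.9 pc

d ≈ 256 pc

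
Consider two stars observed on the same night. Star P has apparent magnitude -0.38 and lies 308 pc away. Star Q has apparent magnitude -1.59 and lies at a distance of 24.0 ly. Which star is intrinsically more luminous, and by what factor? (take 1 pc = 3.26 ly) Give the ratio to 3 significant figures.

Star P: M = m − 5 log₁₀ d + 5 = -0.38 − 5·2.4886 + 5 = -7.823
Star Q: d = 24.0 ly / 3.26 = 7.362 pc
Star Q: M = m − 5 log₁₀ d + 5 = -1.59 − 5·0.8670 + 5 = -0.925
ΔM = M_P − M_Q = -7.823 − (-0.925) = -6.898; smaller M is more luminous → Star P.
L ratio = 10^(0.4 |ΔM|) = 10^2.759 = 574.3

Star P is more luminous, by a factor of 574.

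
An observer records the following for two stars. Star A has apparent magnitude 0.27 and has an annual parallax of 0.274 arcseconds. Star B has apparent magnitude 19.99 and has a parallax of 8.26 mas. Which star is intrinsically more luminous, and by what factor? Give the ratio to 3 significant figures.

Star A is more luminous, by a factor of 70200.

Star A: d = 1/p = 1/0.274″ = 3.650 pc
Star A: M = m − 5 log₁₀ d + 5 = 0.27 − 5·0.5622 + 5 = 2.459
Star B: p = 8.26 mas = 8.26×10^-3″ → d = 1/p = 121.1 pc
Star B: M = m − 5 log₁₀ d + 5 = 19.99 − 5·2.0830 + 5 = 14.575
ΔM = M_A − M_B = 2.459 − (14.575) = -12.116; smaller M is more luminous → Star A.
L ratio = 10^(0.4 |ΔM|) = 10^4.846 = 70220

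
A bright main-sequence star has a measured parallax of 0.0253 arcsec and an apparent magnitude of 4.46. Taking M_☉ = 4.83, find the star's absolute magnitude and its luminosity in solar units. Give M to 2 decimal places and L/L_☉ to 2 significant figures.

M ≈ 1.48; L/L_☉ ≈ 22

d = 1/p = 1/0.0253″ = 39.53 pc
M = m − 5 log₁₀ d + 5 = 4.46 − 5·1.5969 + 5 = 1.476
M − M_☉ = 1.476 − 4.83 = -3.354
L/L_☉ = 10^(−0.4 × -3.354) = 21.97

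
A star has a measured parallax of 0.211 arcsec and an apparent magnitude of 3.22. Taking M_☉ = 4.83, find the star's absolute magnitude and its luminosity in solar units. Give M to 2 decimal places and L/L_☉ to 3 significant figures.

M ≈ 4.84; L/L_☉ ≈ 0.990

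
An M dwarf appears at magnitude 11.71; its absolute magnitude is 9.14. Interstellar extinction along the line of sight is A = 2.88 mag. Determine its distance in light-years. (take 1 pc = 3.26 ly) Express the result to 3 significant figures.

m − M = 5 log₁₀(d/10 pc) + A  ⇒  11.71 − (9.14) − 2.88 = 5 log₁₀(d/10)
-0.310 = 5 log₁₀(d/10)
log₁₀ d = (m − M − A)/5 + 1 = 0.9380
d = 10^0.9380 = 8.670 pc
= 28.26 ly

d ≈ 28.3 ly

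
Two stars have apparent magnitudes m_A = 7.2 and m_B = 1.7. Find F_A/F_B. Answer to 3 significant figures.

F_A/F_B ≈ 6.31×10^-3

Magnitude difference = 5.5
Flux ratio = 10^(−0.4 Δm) = 10^(−0.4 × 5.5) = 10^-2.200 = 6.310×10^-3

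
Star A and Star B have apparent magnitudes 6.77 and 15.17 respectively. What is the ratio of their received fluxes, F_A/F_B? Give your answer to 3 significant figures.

F_A/F_B ≈ 2290

Δm = 6.77 − (15.17) = -8.40
Flux ratio = 10^(−0.4 Δm) = 10^(−0.4 × -8.40) = 10^3.360 = 2291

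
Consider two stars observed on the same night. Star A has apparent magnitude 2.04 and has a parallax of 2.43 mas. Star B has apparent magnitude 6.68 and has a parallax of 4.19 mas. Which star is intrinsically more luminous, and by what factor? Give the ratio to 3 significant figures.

Star A: p = 2.43 mas = 2.43×10^-3″ → d = 1/p = 411.5 pc
Star A: M = m − 5 log₁₀ d + 5 = 2.04 − 5·2.6144 + 5 = -6.032
Star B: p = 4.19 mas = 4.19×10^-3″ → d = 1/p = 238.7 pc
Star B: M = m − 5 log₁₀ d + 5 = 6.68 − 5·2.3778 + 5 = -0.209
ΔM = M_A − M_B = -6.032 − (-0.209) = -5.823; smaller M is more luminous → Star A.
L ratio = 10^(0.4 |ΔM|) = 10^2.329 = 213.4

Star A is more luminous, by a factor of 213.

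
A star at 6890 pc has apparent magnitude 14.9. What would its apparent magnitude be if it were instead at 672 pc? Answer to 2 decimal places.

Flux ∝ 1/d², so Δm = 5 log₁₀(d₂/d₁) = 5 log₁₀(672/6890) = -5.054
m₂ = m₁ + Δm = 14.9 + (-5.054) = 9.846

m ≈ 9.85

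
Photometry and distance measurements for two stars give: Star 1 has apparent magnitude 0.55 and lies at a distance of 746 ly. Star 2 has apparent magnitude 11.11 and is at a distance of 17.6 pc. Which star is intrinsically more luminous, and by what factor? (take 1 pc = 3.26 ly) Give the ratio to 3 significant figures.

Star 1 is more luminous, by a factor of 2.83×10^6.

Star 1: d = 746 ly / 3.26 = 228.8 pc
Star 1: M = m − 5 log₁₀ d + 5 = 0.55 − 5·2.3595 + 5 = -6.248
Star 2: M = m − 5 log₁₀ d + 5 = 11.11 − 5·1.2455 + 5 = 9.882
ΔM = M_1 − M_2 = -6.248 − (9.882) = -16.130; smaller M is more luminous → Star 1.
L ratio = 10^(0.4 |ΔM|) = 10^6.452 = 2.832×10^6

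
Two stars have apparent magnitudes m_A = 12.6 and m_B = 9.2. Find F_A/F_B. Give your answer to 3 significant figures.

Δm = 12.6 − (9.2) = 3.4
Flux ratio = 10^(−0.4 Δm) = 10^(−0.4 × 3.4) = 10^-1.360 = 0.04365

F_A/F_B ≈ 0.0437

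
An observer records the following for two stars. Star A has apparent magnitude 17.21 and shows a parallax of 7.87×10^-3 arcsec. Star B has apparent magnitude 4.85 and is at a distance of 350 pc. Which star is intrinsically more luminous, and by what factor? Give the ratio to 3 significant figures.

Star B is more luminous, by a factor of 667000.

Star A: d = 1/p = 1/7.87×10^-3″ = 127.1 pc
Star A: M = m − 5 log₁₀ d + 5 = 17.21 − 5·2.1040 + 5 = 11.690
Star B: M = m − 5 log₁₀ d + 5 = 4.85 − 5·2.5441 + 5 = -2.870
ΔM = M_A − M_B = 11.690 − (-2.870) = 14.560; smaller M is more luminous → Star B.
L ratio = 10^(0.4 |ΔM|) = 10^5.824 = 666900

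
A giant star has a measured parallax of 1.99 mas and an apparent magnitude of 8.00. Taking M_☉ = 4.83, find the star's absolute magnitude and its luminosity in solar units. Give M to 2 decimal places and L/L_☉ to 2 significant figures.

M ≈ -0.51; L/L_☉ ≈ 140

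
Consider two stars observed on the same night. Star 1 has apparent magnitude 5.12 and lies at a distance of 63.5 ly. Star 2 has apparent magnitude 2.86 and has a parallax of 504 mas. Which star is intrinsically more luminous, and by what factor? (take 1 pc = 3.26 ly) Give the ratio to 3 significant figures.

Star 1: d = 63.5 ly / 3.26 = 19.48 pc
Star 1: M = m − 5 log₁₀ d + 5 = 5.12 − 5·1.2896 + 5 = 3.672
Star 2: p = 504 mas = 0.504″ → d = 1/p = 1.984 pc
Star 2: M = m − 5 log₁₀ d + 5 = 2.86 − 5·0.2976 + 5 = 6.372
ΔM = M_1 − M_2 = 3.672 − (6.372) = -2.700; smaller M is more luminous → Star 1.
L ratio = 10^(0.4 |ΔM|) = 10^1.080 = 12.02

Star 1 is more luminous, by a factor of 12.0.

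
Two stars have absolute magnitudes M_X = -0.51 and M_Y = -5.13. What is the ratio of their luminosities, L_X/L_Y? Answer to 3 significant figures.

ΔM = M_X − M_Y = 4.62
L_X/L_Y = 10^(−0.4 ΔM) = 10^-1.848 = 0.01419

L_X/L_Y ≈ 0.0142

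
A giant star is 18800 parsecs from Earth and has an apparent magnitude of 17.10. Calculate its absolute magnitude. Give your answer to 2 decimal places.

5 log₁₀(d/10 pc) = 5 log₁₀(18800) − 5 = 16.371
M = m − 5 log₁₀(d/10) = 17.10 − 16.371 = 0.729

M ≈ 0.73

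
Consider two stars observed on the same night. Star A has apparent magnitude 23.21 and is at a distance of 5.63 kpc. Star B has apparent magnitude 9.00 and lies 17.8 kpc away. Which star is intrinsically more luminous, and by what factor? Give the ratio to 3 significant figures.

Star A: d = 5.63 kpc = 5630 pc
Star A: M = m − 5 log₁₀ d + 5 = 23.21 − 5·3.7505 + 5 = 9.457
Star B: d = 17.8 kpc = 17800 pc
Star B: M = m − 5 log₁₀ d + 5 = 9.00 − 5·4.2504 + 5 = -7.252
ΔM = M_A − M_B = 9.457 − (-7.252) = 16.710; smaller M is more luminous → Star B.
L ratio = 10^(0.4 |ΔM|) = 10^6.684 = 4.829×10^6

Star B is more luminous, by a factor of 4.83×10^6.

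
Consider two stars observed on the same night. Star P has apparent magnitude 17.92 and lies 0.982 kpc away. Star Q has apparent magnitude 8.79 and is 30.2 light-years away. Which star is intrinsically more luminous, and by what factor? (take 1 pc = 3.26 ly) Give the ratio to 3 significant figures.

Star P is more luminous, by a factor of 2.50.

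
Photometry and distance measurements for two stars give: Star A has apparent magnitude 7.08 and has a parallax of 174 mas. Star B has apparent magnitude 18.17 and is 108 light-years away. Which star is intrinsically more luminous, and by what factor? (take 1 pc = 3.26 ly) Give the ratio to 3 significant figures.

Star A: p = 174 mas = 0.174″ → d = 1/p = 5.747 pc
Star A: M = m − 5 log₁₀ d + 5 = 7.08 − 5·0.7595 + 5 = 8.283
Star B: d = 108 ly / 3.26 = 33.13 pc
Star B: M = m − 5 log₁₀ d + 5 = 18.17 − 5·1.5202 + 5 = 15.569
ΔM = M_A − M_B = 8.283 − (15.569) = -7.286; smaller M is more luminous → Star A.
L ratio = 10^(0.4 |ΔM|) = 10^2.914 = 821.3

Star A is more luminous, by a factor of 821.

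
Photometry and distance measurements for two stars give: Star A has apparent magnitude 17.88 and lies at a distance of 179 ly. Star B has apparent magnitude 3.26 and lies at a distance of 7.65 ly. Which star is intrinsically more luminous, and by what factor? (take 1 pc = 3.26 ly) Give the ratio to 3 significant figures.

Star B is more luminous, by a factor of 1290.

Star A: d = 179 ly / 3.26 = 54.91 pc
Star A: M = m − 5 log₁₀ d + 5 = 17.88 − 5·1.7396 + 5 = 14.182
Star B: d = 7.65 ly / 3.26 = 2.347 pc
Star B: M = m − 5 log₁₀ d + 5 = 3.26 − 5·0.3704 + 5 = 6.408
ΔM = M_A − M_B = 14.182 − (6.408) = 7.774; smaller M is more luminous → Star B.
L ratio = 10^(0.4 |ΔM|) = 10^3.110 = 1287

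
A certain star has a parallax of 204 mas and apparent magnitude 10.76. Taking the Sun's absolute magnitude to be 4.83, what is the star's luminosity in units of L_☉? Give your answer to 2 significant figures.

d = 1/p = 1000/204 mas = 4.902 pc
M = m − 5 log₁₀ d + 5 = 10.76 − 5·0.6904 + 5 = 12.308
M − M_☉ = 12.308 − 4.83 = 7.478
L/L_☉ = 10^(−0.4 × 7.478) = 1.020×10^-3

L/L_☉ ≈ 1.0×10^-3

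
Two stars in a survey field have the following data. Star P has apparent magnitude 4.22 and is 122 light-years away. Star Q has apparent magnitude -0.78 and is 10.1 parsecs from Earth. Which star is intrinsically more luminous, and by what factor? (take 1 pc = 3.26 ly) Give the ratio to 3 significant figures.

Star Q is more luminous, by a factor of 7.28.

Star P: d = 122 ly / 3.26 = 37.42 pc
Star P: M = m − 5 log₁₀ d + 5 = 4.22 − 5·1.5731 + 5 = 1.354
Star Q: M = m − 5 log₁₀ d + 5 = -0.78 − 5·1.0043 + 5 = -0.802
ΔM = M_P − M_Q = 1.354 − (-0.802) = 2.156; smaller M is more luminous → Star Q.
L ratio = 10^(0.4 |ΔM|) = 10^0.862 = 7.284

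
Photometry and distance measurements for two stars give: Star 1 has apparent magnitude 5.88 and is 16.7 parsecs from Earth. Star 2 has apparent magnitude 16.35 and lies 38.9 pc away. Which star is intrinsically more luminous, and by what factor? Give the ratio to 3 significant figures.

Star 1: M = m − 5 log₁₀ d + 5 = 5.88 − 5·1.2227 + 5 = 4.766
Star 2: M = m − 5 log₁₀ d + 5 = 16.35 − 5·1.5899 + 5 = 13.400
ΔM = M_1 − M_2 = 4.766 − (13.400) = -8.634; smaller M is more luminous → Star 1.
L ratio = 10^(0.4 |ΔM|) = 10^3.454 = 2841

Star 1 is more luminous, by a factor of 2840.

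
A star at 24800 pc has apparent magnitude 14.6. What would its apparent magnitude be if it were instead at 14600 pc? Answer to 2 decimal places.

Flux ∝ 1/d², so Δm = 5 log₁₀(d₂/d₁) = 5 log₁₀(14600/24800) = -1.150
m₂ = m₁ + Δm = 14.6 + (-1.150) = 13.450

m ≈ 13.45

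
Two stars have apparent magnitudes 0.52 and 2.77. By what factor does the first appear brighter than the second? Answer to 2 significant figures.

7.9

Magnitude difference = -2.25
Flux ratio = 10^(−0.4 Δm) = 10^(−0.4 × -2.25) = 10^0.900 = 7.943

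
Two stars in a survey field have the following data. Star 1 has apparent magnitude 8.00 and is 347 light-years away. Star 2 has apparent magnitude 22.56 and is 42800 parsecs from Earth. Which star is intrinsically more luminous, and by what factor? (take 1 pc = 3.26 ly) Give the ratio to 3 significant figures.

Star 1: d = 347 ly / 3.26 = 106.4 pc
Star 1: M = m − 5 log₁₀ d + 5 = 8.00 − 5·2.0271 + 5 = 2.864
Star 2: M = m − 5 log₁₀ d + 5 = 22.56 − 5·4.6314 + 5 = 4.403
ΔM = M_1 − M_2 = 2.864 − (4.403) = -1.538; smaller M is more luminous → Star 1.
L ratio = 10^(0.4 |ΔM|) = 10^0.615 = 4.124

Star 1 is more luminous, by a factor of 4.12.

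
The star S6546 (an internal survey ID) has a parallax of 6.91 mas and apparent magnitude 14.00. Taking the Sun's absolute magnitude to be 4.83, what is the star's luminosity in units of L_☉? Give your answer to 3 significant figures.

d = 1/p = 1000/6.91 mas = 144.7 pc
M = m − 5 log₁₀ d + 5 = 14.00 − 5·2.1605 + 5 = 8.197
M − M_☉ = 8.197 − 4.83 = 3.367
L/L_☉ = 10^(−0.4 × 3.367) = 0.04498

L/L_☉ ≈ 0.0450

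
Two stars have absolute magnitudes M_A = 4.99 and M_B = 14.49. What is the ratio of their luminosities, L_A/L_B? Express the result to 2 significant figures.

L_A/L_B ≈ 6300

ΔM = M_A − M_B = -9.50
L_A/L_B = 10^(−0.4 ΔM) = 10^3.800 = 6310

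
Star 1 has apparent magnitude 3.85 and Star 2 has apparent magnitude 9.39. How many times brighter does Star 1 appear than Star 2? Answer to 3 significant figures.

Magnitude difference = -5.54
Flux ratio = 10^(−0.4 Δm) = 10^(−0.4 × -5.54) = 10^2.216 = 164.4

164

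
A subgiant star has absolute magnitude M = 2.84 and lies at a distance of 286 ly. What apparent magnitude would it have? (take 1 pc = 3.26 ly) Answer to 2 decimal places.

m ≈ 7.56

d = 286 ly / 3.26 = 87.73 pc
m = M + 5 log₁₀ d − 5 = 2.84 + 5·1.9431 − 5 = 7.556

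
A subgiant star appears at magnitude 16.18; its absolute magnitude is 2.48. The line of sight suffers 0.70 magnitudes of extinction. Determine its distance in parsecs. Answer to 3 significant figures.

d ≈ 3980 pc

m − M = 5 log₁₀(d/10 pc) + A  ⇒  16.18 − (2.48) − 0.70 = 5 log₁₀(d/10)
13.000 = 5 log₁₀(d/10)
log₁₀ d = (m − M − A)/5 + 1 = 3.6000
d = 10^3.6000 = 3981 pc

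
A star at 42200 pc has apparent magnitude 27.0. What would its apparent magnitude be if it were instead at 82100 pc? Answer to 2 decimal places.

m ≈ 28.45

Flux ∝ 1/d², so Δm = 5 log₁₀(d₂/d₁) = 5 log₁₀(82100/42200) = 1.445
m₂ = m₁ + Δm = 27.0 + (1.445) = 28.445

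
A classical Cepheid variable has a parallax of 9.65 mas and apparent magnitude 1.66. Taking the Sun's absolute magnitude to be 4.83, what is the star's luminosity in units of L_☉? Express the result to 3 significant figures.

L/L_☉ ≈ 1990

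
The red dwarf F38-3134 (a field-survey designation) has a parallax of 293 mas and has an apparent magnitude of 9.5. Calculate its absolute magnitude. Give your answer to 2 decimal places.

p = 293 mas = 0.293″ → d = 1/p = 3.413 pc
5 log₁₀(d/10 pc) = 5 log₁₀(3.413) − 5 = -2.334
M = m − 5 log₁₀(d/10) = 9.5 + 2.334 = 11.834

M ≈ 11.83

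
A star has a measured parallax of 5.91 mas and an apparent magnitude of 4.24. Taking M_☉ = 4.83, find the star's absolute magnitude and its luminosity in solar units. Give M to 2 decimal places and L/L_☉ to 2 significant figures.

d = 1/p = 1000/5.91 mas = 169.2 pc
M = m − 5 log₁₀ d + 5 = 4.24 − 5·2.2284 + 5 = -1.902
M − M_☉ = -1.902 − 4.83 = -6.732
L/L_☉ = 10^(−0.4 × -6.732) = 493.0

M ≈ -1.90; L/L_☉ ≈ 490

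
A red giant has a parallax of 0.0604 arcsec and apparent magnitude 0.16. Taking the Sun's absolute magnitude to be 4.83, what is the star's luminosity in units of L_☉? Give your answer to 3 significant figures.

L/L_☉ ≈ 202

d = 1/p = 1/0.0604″ = 16.56 pc
M = m − 5 log₁₀ d + 5 = 0.16 − 5·1.2190 + 5 = -0.935
M − M_☉ = -0.935 − 4.83 = -5.765
L/L_☉ = 10^(−0.4 × -5.765) = 202.3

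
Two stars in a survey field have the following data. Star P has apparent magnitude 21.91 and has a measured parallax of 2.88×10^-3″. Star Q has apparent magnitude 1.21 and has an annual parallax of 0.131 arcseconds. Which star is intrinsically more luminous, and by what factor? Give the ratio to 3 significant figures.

Star P: d = 1/p = 1/2.88×10^-3″ = 347.2 pc
Star P: M = m − 5 log₁₀ d + 5 = 21.91 − 5·2.5406 + 5 = 14.207
Star Q: d = 1/p = 1/0.131″ = 7.634 pc
Star Q: M = m − 5 log₁₀ d + 5 = 1.21 − 5·0.8827 + 5 = 1.796
ΔM = M_P − M_Q = 14.207 − (1.796) = 12.411; smaller M is more luminous → Star Q.
L ratio = 10^(0.4 |ΔM|) = 10^4.964 = 92100

Star Q is more luminous, by a factor of 92100.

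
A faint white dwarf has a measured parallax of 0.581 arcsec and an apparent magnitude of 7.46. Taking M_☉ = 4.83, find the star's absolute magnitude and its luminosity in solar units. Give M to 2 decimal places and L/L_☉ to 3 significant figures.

M ≈ 11.28; L/L_☉ ≈ 2.63×10^-3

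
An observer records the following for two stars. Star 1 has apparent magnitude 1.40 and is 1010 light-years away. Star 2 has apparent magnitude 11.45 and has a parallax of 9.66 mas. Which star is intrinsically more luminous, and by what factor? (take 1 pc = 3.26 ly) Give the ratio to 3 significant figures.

Star 1: d = 1010 ly / 3.26 = 309.8 pc
Star 1: M = m − 5 log₁₀ d + 5 = 1.40 − 5·2.4911 + 5 = -6.056
Star 2: p = 9.66 mas = 9.66×10^-3″ → d = 1/p = 103.5 pc
Star 2: M = m − 5 log₁₀ d + 5 = 11.45 − 5·2.0150 + 5 = 6.375
ΔM = M_1 − M_2 = -6.056 − (6.375) = -12.430; smaller M is more luminous → Star 1.
L ratio = 10^(0.4 |ΔM|) = 10^4.972 = 93790

Star 1 is more luminous, by a factor of 93800.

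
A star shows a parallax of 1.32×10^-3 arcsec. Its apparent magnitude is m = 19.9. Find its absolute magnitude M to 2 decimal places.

M ≈ 10.50

d = 1/p = 1/1.32×10^-3″ = 757.6 pc
5 log₁₀(d/10 pc) = 5 log₁₀(757.6) − 5 = 9.397
M = m − 5 log₁₀(d/10) = 19.9 − 9.397 = 10.503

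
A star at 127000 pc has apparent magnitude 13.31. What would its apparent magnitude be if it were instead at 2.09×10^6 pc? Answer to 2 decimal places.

m ≈ 19.39

Flux ∝ 1/d², so Δm = 5 log₁₀(d₂/d₁) = 5 log₁₀(2.09×10^6/127000) = 6.082
m₂ = m₁ + Δm = 13.31 + (6.082) = 19.392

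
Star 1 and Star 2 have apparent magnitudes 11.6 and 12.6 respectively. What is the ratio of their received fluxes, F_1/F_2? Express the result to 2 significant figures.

Δm = 11.6 − (12.6) = -1.0
Flux ratio = 10^(−0.4 Δm) = 10^(−0.4 × -1.0) = 10^0.400 = 2.512

F_1/F_2 ≈ 2.5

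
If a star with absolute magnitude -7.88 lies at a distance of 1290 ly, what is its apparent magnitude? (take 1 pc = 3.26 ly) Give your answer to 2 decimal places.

d = 1290 ly / 3.26 = 395.7 pc
m = M + 5 log₁₀ d − 5 = -7.88 + 5·2.5974 − 5 = 0.107

m ≈ 0.11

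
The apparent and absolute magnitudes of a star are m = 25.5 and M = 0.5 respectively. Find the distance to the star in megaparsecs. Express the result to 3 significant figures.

d ≈ 1.00 Mpc

Distance modulus: m − M = 25.5 − (0.5) = 25.000
m − M = 5 log₁₀ d − 5
log₁₀ d = (m − M)/5 + 1 = 6.0000
d = 10^6.0000 = 1.000×10^6 pc
= 1.000 Mpc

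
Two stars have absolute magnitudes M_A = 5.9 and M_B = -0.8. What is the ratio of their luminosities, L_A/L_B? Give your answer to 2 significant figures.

L_A/L_B ≈ 2.1×10^-3

ΔM = M_A − M_B = 6.7
L_A/L_B = 10^(−0.4 ΔM) = 10^-2.680 = 2.089×10^-3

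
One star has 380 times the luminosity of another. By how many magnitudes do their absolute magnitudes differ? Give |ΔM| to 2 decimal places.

|ΔM| ≈ 6.45

Pogson: ΔM = −2.5 log₁₀(ratio) = −2.5 log₁₀(380) = −2.5 × 2.5798 = -6.449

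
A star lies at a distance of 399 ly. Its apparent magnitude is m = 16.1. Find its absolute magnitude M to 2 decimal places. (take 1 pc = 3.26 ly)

d = 399 ly / 3.26 = 122.4 pc
5 log₁₀(d/10 pc) = 5 log₁₀(122.4) − 5 = 5.439
M = m − 5 log₁₀(d/10) = 16.1 − 5.439 = 10.661

M ≈ 10.66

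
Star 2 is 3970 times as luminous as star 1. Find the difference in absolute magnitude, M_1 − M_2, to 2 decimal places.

M_1 − M_2 ≈ 9.00

Pogson: ΔM = −2.5 log₁₀(ratio) = −2.5 log₁₀(3970) = −2.5 × 3.5988 = -8.997
Star 2 is brighter so has the smaller magnitude: M_1 − M_2 is positive.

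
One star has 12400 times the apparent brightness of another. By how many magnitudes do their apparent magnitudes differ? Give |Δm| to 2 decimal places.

|Δm| ≈ 10.23

Pogson: Δm = −2.5 log₁₀(ratio) = −2.5 log₁₀(12400) = −2.5 × 4.0934 = -10.234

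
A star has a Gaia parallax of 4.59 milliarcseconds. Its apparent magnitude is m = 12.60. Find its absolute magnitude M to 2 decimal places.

p = 4.59 mas = 4.59×10^-3″ → d = 1/p = 217.9 pc
5 log₁₀(d/10 pc) = 5 log₁₀(217.9) − 5 = 6.691
M = m − 5 log₁₀(d/10) = 12.60 − 6.691 = 5.909

M ≈ 5.91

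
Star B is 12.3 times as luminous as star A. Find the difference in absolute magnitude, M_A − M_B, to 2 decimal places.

M_A − M_B ≈ 2.72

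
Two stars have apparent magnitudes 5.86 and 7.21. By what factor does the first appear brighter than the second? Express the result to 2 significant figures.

Magnitude difference = -1.35
Flux ratio = 10^(−0.4 Δm) = 10^(−0.4 × -1.35) = 10^0.540 = 3.467

3.5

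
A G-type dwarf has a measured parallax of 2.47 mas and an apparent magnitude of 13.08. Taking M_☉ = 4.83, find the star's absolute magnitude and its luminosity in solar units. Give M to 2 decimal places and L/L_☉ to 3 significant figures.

M ≈ 5.04; L/L_☉ ≈ 0.821

d = 1/p = 1000/2.47 mas = 404.9 pc
M = m − 5 log₁₀ d + 5 = 13.08 − 5·2.6073 + 5 = 5.043
M − M_☉ = 5.043 − 4.83 = 0.213
L/L_☉ = 10^(−0.4 × 0.213) = 0.8215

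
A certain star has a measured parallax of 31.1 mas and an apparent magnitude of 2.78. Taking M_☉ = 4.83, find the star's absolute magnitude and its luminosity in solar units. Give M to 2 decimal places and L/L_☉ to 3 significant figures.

d = 1/p = 1000/31.1 mas = 32.15 pc
M = m − 5 log₁₀ d + 5 = 2.78 − 5·1.5072 + 5 = 0.244
M − M_☉ = 0.244 − 4.83 = -4.586
L/L_☉ = 10^(−0.4 × -4.586) = 68.31

M ≈ 0.24; L/L_☉ ≈ 68.3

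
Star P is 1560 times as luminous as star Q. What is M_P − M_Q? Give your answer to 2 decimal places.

M_P − M_Q ≈ -7.98

Pogson: ΔM = −2.5 log₁₀(ratio) = −2.5 log₁₀(1560) = −2.5 × 3.1931 = -7.983
Star P is brighter, so it has the smaller magnitude: the difference is negative.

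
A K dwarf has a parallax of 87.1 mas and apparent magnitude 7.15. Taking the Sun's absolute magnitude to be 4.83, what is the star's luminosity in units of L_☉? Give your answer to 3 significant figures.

L/L_☉ ≈ 0.156

d = 1/p = 1000/87.1 mas = 11.48 pc
M = m − 5 log₁₀ d + 5 = 7.15 − 5·1.0600 + 5 = 6.850
M − M_☉ = 6.850 − 4.83 = 2.020
L/L_☉ = 10^(−0.4 × 2.020) = 0.1556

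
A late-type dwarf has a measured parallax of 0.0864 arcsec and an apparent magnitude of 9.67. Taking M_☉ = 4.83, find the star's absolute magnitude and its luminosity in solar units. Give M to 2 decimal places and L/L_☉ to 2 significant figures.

M ≈ 9.35; L/L_☉ ≈ 0.016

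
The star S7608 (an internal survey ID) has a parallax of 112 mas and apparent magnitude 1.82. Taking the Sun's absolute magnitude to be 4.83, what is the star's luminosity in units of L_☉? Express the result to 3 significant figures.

d = 1/p = 1000/112 mas = 8.929 pc
M = m − 5 log₁₀ d + 5 = 1.82 − 5·0.9508 + 5 = 2.066
M − M_☉ = 2.066 − 4.83 = -2.764
L/L_☉ = 10^(−0.4 × -2.764) = 12.75

L/L_☉ ≈ 12.8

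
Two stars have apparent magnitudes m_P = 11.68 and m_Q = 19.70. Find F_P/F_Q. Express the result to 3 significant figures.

Δm = 11.68 − (19.70) = -8.02
Flux ratio = 10^(−0.4 Δm) = 10^(−0.4 × -8.02) = 10^3.208 = 1614

F_P/F_Q ≈ 1610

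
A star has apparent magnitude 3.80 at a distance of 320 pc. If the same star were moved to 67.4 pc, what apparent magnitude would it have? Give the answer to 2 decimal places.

Flux ∝ 1/d², so Δm = 5 log₁₀(d₂/d₁) = 5 log₁₀(67.4/320) = -3.382
m₂ = m₁ + Δm = 3.80 + (-3.382) = 0.418

m ≈ 0.42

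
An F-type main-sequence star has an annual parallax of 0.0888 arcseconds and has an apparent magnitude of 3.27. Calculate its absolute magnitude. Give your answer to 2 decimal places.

M ≈ 3.01

d = 1/p = 1/0.0888″ = 11.26 pc
5 log₁₀(d/10 pc) = 5 log₁₀(11.26) − 5 = 0.258
M = m − 5 log₁₀(d/10) = 3.27 − 0.258 = 3.012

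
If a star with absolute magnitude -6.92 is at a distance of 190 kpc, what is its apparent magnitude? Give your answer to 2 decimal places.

m ≈ 14.47

d = 190 kpc = 190000 pc
m = M + 5 log₁₀ d − 5 = -6.92 + 5·5.2788 − 5 = 14.474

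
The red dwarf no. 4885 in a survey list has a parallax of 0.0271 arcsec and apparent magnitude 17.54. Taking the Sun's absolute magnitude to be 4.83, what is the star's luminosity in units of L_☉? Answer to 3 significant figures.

L/L_☉ ≈ 1.12×10^-4

d = 1/p = 1/0.0271″ = 36.90 pc
M = m − 5 log₁₀ d + 5 = 17.54 − 5·1.5670 + 5 = 14.705
M − M_☉ = 14.705 − 4.83 = 9.875
L/L_☉ = 10^(−0.4 × 9.875) = 1.122×10^-4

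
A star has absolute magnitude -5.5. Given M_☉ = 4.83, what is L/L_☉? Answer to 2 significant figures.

L/L_☉ ≈ 14000

M − M_☉ = -5.5 − 4.83 = -10.330
L/L_☉ = 10^(−0.4 (M − M_☉)) = 10^4.132 = 13550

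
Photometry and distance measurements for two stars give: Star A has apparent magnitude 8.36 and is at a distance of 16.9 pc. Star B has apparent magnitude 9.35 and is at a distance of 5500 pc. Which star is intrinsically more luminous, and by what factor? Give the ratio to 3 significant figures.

Star B is more luminous, by a factor of 42600.

Star A: M = m − 5 log₁₀ d + 5 = 8.36 − 5·1.2279 + 5 = 7.221
Star B: M = m − 5 log₁₀ d + 5 = 9.35 − 5·3.7404 + 5 = -4.352
ΔM = M_A − M_B = 7.221 − (-4.352) = 11.572; smaller M is more luminous → Star B.
L ratio = 10^(0.4 |ΔM|) = 10^4.629 = 42560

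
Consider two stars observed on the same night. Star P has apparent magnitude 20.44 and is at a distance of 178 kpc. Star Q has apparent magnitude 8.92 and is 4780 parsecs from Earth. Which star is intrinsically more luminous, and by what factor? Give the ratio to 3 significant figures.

Star Q is more luminous, by a factor of 29.2.

Star P: d = 178 kpc = 178000 pc
Star P: M = m − 5 log₁₀ d + 5 = 20.44 − 5·5.2504 + 5 = -0.812
Star Q: M = m − 5 log₁₀ d + 5 = 8.92 − 5·3.6794 + 5 = -4.477
ΔM = M_P − M_Q = -0.812 − (-4.477) = 3.665; smaller M is more luminous → Star Q.
L ratio = 10^(0.4 |ΔM|) = 10^1.466 = 29.24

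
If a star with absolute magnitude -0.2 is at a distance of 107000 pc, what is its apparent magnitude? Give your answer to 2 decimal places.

m = M + 5 log₁₀ d − 5 = -0.2 + 5·5.0294 − 5 = 19.947

m ≈ 19.95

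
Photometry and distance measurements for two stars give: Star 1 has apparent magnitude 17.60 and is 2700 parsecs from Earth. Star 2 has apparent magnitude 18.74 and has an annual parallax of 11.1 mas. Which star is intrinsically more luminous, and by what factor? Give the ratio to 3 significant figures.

Star 1: M = m − 5 log₁₀ d + 5 = 17.60 − 5·3.4314 + 5 = 5.443
Star 2: p = 11.1 mas = 0.0111″ → d = 1/p = 90.09 pc
Star 2: M = m − 5 log₁₀ d + 5 = 18.74 − 5·1.9547 + 5 = 13.967
ΔM = M_1 − M_2 = 5.443 − (13.967) = -8.523; smaller M is more luminous → Star 1.
L ratio = 10^(0.4 |ΔM|) = 10^3.409 = 2567

Star 1 is more luminous, by a factor of 2570.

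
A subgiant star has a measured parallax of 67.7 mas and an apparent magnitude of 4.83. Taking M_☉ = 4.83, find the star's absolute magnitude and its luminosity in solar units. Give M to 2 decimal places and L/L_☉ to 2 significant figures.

M ≈ 3.98; L/L_☉ ≈ 2.2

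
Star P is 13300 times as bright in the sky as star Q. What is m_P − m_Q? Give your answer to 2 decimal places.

m_P − m_Q ≈ -10.31

Pogson: Δm = −2.5 log₁₀(ratio) = −2.5 log₁₀(13300) = −2.5 × 4.1239 = -10.310
Star P is brighter, so it has the smaller magnitude: the difference is negative.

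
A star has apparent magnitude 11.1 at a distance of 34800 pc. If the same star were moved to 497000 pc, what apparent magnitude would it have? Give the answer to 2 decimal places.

Flux ∝ 1/d², so Δm = 5 log₁₀(d₂/d₁) = 5 log₁₀(497000/34800) = 5.774
m₂ = m₁ + Δm = 11.1 + (5.774) = 16.874

m ≈ 16.87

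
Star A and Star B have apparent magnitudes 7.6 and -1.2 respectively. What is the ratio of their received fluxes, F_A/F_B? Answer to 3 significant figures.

Magnitude difference = 8.8
Flux ratio = 10^(−0.4 Δm) = 10^(−0.4 × 8.8) = 10^-3.520 = 3.020×10^-4

F_A/F_B ≈ 3.02×10^-4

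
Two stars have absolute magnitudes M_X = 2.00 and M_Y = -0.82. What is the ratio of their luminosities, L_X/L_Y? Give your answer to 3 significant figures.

L_X/L_Y ≈ 0.0745

ΔM = M_X − M_Y = 2.82
L_X/L_Y = 10^(−0.4 ΔM) = 10^-1.128 = 0.07447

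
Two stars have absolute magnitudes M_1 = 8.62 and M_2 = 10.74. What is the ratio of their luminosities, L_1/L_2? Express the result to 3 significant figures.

ΔM = M_1 − M_2 = -2.12
L_1/L_2 = 10^(−0.4 ΔM) = 10^0.848 = 7.047

L_1/L_2 ≈ 7.05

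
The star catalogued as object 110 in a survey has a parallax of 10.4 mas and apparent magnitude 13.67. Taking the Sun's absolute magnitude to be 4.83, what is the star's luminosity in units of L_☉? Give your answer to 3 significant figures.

L/L_☉ ≈ 0.0269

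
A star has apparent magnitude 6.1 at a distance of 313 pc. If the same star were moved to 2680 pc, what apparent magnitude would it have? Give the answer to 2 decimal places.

m ≈ 10.76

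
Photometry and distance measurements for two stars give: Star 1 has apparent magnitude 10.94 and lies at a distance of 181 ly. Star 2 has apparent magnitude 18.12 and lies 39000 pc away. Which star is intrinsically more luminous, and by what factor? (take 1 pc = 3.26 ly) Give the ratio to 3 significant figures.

Star 1: d = 181 ly / 3.26 = 55.52 pc
Star 1: M = m − 5 log₁₀ d + 5 = 10.94 − 5·1.7445 + 5 = 7.218
Star 2: M = m − 5 log₁₀ d + 5 = 18.12 − 5·4.5911 + 5 = 0.165
ΔM = M_1 − M_2 = 7.218 − (0.165) = 7.053; smaller M is more luminous → Star 2.
L ratio = 10^(0.4 |ΔM|) = 10^2.821 = 662.5

Star 2 is more luminous, by a factor of 663.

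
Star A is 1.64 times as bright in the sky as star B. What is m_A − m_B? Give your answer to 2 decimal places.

Pogson: Δm = −2.5 log₁₀(ratio) = −2.5 log₁₀(1.64) = −2.5 × 0.2148 = -0.537
Star A is brighter, so it has the smaller magnitude: the difference is negative.

m_A − m_B ≈ -0.54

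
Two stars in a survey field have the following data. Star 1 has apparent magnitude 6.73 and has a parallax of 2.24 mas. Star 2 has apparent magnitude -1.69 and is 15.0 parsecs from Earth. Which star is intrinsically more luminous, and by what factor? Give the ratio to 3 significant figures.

Star 2 is more luminous, by a factor of 2.63.

Star 1: p = 2.24 mas = 2.24×10^-3″ → d = 1/p = 446.4 pc
Star 1: M = m − 5 log₁₀ d + 5 = 6.73 − 5·2.6498 + 5 = -1.519
Star 2: M = m − 5 log₁₀ d + 5 = -1.69 − 5·1.1761 + 5 = -2.570
ΔM = M_1 − M_2 = -1.519 − (-2.570) = 1.052; smaller M is more luminous → Star 2.
L ratio = 10^(0.4 |ΔM|) = 10^0.421 = 2.634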